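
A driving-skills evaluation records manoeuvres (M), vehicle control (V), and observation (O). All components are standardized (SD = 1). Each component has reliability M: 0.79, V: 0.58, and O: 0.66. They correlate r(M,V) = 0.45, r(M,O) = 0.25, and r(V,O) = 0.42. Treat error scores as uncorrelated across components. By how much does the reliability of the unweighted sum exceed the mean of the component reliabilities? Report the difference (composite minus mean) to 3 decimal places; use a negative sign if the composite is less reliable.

0.138

Var(sum) = 3 + 2.24 = 5.24; true-score variance = 2.03 + 2.24 = 4.27; composite reliability = 0.8149.
Mean component reliability = 0.6767.
Difference = 0.8149 − 0.6767 = 0.138.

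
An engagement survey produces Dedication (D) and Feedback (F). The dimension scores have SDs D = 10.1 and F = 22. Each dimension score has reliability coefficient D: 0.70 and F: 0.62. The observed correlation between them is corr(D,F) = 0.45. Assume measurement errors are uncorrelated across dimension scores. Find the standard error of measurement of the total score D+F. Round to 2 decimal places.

14.65

Var(total) = 586.01 + 199.98 = 785.99.
True-score variance = 371.487 + 199.98 = 571.467, so reliability = 0.7271.
Error variance = 785.99 − 571.467 = 214.523; SEM = √214.523 = 14.65.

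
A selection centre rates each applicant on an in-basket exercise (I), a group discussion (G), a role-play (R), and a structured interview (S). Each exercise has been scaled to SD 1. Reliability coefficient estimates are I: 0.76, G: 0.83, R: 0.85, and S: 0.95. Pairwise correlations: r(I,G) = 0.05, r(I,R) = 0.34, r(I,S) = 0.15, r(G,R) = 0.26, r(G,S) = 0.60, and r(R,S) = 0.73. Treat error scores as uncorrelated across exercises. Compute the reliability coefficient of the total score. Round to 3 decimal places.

0.926

Var(I+G+R+S) = 4 + 2·[0.05 + 0.34 + 0.15 + 0.26 + 0.60 + 0.73] = 4 + 4.26 = 8.26.
Under uncorrelated errors the observed covariances equal the true-score covariances, so only the own-variance terms attenuate.
True-score variance = [0.76 + 0.83 + 0.85 + 0.95] + 4.26 = 3.39 + 4.26 = 7.65.
Reliability = 7.65 / 8.26 = 0.926.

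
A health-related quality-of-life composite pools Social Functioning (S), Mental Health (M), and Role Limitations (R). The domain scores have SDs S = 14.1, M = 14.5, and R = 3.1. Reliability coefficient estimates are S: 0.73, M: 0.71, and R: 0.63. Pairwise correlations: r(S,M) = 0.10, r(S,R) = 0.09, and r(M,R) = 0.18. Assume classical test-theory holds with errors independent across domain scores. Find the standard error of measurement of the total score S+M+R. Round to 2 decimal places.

10.87

Var(total) = 418.67 + 64.9398 = 483.61.
True-score variance = 300.463 + 64.9398 = 365.403, so reliability = 0.7556.
Error variance = 483.61 − 365.403 = 118.207; SEM = √118.207 = 10.87.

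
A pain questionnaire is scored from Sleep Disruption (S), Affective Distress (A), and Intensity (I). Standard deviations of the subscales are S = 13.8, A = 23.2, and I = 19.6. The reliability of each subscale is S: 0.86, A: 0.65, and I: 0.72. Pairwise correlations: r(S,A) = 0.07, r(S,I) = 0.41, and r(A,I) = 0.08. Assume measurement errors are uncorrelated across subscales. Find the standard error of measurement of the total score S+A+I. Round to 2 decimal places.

Var(total) = 1112.84 + 339.371 = 1452.21.
True-score variance = 790.23 + 339.371 = 1129.6, so reliability = 0.7778.
Error variance = 1452.21 − 1129.6 = 322.61; SEM = √322.61 = 17.96.

17.96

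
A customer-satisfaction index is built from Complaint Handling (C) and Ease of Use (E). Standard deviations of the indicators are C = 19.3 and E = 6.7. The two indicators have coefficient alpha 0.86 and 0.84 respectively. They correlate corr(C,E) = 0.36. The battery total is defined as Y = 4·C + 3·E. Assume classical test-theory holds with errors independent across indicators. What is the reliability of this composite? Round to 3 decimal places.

Var(Y) = 4²·19.3² + 3²·6.7² + 2·[12·19.3·6.7·0.36] = 6363.85 + 1117.24 = 7481.09.
With uncorrelated errors the cross-covariances are all true-score covariance, so they carry over unchanged; only the diagonal terms shrink to ρᵢσᵢ².
True-score variance = [4²·19.3²·0.86 + 3²·6.7²·0.84] + 1117.24 = 5464.83 + 1117.24 = 6582.07.
Reliability = 6582.07 / 7481.09 = 0.880.

0.880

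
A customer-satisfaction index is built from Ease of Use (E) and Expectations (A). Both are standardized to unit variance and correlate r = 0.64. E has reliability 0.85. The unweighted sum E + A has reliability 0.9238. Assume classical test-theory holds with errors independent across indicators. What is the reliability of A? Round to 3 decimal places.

Var(E+A) = 2 + 2·0.64 = 3.280.
True-score variance = ρ_E + ρ_A + 2·0.64, so 0.9238 = (0.85 + ρ_A + 1.28) / 3.280.
ρ_A = 0.9238·3.280 − 0.85 − 1.28 = 0.900.

0.900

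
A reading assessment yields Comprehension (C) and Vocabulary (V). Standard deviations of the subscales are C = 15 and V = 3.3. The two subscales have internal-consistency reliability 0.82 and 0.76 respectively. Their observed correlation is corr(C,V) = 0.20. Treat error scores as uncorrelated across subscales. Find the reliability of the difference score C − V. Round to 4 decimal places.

0.8005

Var(C−V) = 15² + 3.3² − 2·15·3.3·0.20 = 235.89 − 19.8 = 216.09.
Under uncorrelated errors the observed covariances equal the true-score covariances, so only the own-variance terms attenuate.
True-score variance = [15²·0.82 + 3.3²·0.76] − 19.8 = 192.776 − 19.8 = 172.976.
Reliability = 172.976 / 216.09 = 0.8005.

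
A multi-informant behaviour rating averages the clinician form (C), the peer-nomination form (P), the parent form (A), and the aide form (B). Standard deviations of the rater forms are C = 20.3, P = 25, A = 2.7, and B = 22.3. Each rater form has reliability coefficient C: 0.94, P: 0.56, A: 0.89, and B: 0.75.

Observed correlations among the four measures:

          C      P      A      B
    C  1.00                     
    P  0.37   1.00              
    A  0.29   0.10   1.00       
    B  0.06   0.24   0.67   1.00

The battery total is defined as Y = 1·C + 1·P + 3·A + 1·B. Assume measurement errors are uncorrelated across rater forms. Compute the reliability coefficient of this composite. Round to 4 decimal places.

Var(Y) = 20.3² + 25² + 3²·2.7² + 22.3² + 2·[20.3·25·0.37 + 3·20.3·2.7·0.29 + 20.3·22.3·0.06 + 3·25·2.7·0.10 + 25·22.3·0.24 + 3·2.7·22.3·0.67] = 1599.99 + 1075.39 = 2675.38.
With uncorrelated errors the cross-covariances are all true-score covariance, so they carry over unchanged; only the diagonal terms shrink to ρᵢσᵢ².
True-score variance = [20.3²·0.94 + 25²·0.56 + 3²·2.7²·0.89 + 22.3²·0.75] + 1075.39 = 1168.73 + 1075.39 = 2244.11.
Reliability = 2244.11 / 2675.38 = 0.8388.

0.8388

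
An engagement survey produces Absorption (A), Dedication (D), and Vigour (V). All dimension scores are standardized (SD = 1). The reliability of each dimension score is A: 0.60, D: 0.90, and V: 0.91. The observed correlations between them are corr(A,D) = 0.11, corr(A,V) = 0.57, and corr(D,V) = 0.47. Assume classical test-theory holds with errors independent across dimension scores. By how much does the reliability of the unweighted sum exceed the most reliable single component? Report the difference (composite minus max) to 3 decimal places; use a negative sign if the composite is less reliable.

Var(sum) = 3 + 2.3 = 5.3; true-score variance = 2.41 + 2.3 = 4.71; composite reliability = 0.8887.
Max component reliability = 0.9100.
Difference = 0.8887 − 0.9100 = -0.021.

-0.021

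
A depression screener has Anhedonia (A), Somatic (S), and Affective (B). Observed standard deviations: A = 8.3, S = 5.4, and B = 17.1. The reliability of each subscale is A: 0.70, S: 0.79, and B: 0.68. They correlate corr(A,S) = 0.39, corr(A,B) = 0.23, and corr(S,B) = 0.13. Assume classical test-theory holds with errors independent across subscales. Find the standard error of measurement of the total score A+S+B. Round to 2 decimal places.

Var(total) = 390.46 + 124.256 = 514.716.
True-score variance = 270.098 + 124.256 = 394.354, so reliability = 0.7662.
Error variance = 514.716 − 394.354 = 120.362; SEM = √120.362 = 10.97.

10.97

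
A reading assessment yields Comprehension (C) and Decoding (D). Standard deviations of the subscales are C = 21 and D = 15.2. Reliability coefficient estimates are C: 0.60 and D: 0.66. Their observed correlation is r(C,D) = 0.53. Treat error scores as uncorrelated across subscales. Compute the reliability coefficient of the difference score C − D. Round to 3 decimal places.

Var(C−D) = 21² + 15.2² − 2·21·15.2·0.53 = 672.04 − 338.352 = 333.688.
Under uncorrelated errors the observed covariances equal the true-score covariances, so only the own-variance terms attenuate.
True-score variance = [21²·0.60 + 15.2²·0.66] − 338.352 = 417.086 − 338.352 = 78.7344.
Reliability = 78.7344 / 333.688 = 0.236.

0.236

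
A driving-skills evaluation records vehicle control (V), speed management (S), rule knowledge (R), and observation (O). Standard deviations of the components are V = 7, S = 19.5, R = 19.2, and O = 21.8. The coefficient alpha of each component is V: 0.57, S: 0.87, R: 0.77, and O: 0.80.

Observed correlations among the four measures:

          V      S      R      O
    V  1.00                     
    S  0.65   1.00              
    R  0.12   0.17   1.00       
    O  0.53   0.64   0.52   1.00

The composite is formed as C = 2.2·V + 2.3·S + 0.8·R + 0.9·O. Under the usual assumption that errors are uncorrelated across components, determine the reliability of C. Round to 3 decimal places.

0.915

Var(C) = 2.2²·7² + 2.3²·19.5² + 0.8²·19.2² + 0.9²·21.8² + 2·[5.06·7·19.5·0.65 + 1.76·7·19.2·0.12 + 1.98·7·21.8·0.53 + 1.84·19.5·19.2·0.17 + 2.07·19.5·21.8·0.64 + 0.72·19.2·21.8·0.52] = 2869.56 + 2948.93 = 5818.49.
Under uncorrelated errors the observed covariances equal the true-score covariances, so only the own-variance terms attenuate.
True-score variance = [2.2²·7²·0.57 + 2.3²·19.5²·0.87 + 0.8²·19.2²·0.77 + 0.9²·21.8²·0.80] + 2948.93 = 2374.83 + 2948.93 = 5323.76.
Reliability = 5323.76 / 5818.49 = 0.915.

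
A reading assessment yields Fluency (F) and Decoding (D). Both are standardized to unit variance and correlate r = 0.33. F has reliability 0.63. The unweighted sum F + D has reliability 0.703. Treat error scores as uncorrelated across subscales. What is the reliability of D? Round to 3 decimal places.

Var(F+D) = 2 + 2·0.33 = 2.660.
True-score variance = ρ_F + ρ_D + 2·0.33, so 0.703 = (0.63 + ρ_D + 0.66) / 2.660.
ρ_D = 0.703·2.660 − 0.63 − 0.66 = 0.580.

0.580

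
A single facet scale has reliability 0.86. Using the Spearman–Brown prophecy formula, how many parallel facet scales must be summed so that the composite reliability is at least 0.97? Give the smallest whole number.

6

k ≥ ρ*(1−ρ₁)/(ρ₁(1−ρ*)) = 0.97·0.14 / (0.86·0.03) = 5.264.
Smallest integer k = 6.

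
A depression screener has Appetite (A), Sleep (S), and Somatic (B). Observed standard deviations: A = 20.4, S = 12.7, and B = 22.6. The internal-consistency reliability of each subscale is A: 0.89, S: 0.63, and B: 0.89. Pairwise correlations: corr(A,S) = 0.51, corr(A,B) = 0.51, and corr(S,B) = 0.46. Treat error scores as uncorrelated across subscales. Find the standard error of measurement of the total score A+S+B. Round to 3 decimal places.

Var(total) = 1088.21 + 998.581 = 2086.79.
True-score variance = 926.572 + 998.581 = 1925.15, so reliability = 0.9225.
Error variance = 2086.79 − 1925.15 = 161.639; SEM = √161.639 = 12.714.

12.714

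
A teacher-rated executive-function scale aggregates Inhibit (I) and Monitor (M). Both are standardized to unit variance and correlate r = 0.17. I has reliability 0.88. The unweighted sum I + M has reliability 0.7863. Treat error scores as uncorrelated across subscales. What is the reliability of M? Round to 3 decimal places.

Var(I+M) = 2 + 2·0.17 = 2.340.
True-score variance = ρ_I + ρ_M + 2·0.17, so 0.7863 = (0.88 + ρ_M + 0.34) / 2.340.
ρ_M = 0.7863·2.340 − 0.88 − 0.34 = 0.620.

0.620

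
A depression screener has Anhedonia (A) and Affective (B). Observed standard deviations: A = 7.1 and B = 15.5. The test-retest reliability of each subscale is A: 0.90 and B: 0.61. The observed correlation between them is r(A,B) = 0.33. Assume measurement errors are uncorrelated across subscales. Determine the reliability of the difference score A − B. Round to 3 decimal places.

0.547

Var(A−B) = 7.1² + 15.5² − 2·7.1·15.5·0.33 = 290.66 − 72.633 = 218.027.
Under uncorrelated errors the observed covariances equal the true-score covariances, so only the own-variance terms attenuate.
True-score variance = [7.1²·0.90 + 15.5²·0.61] − 72.633 = 191.922 − 72.633 = 119.289.
Reliability = 119.289 / 218.027 = 0.547.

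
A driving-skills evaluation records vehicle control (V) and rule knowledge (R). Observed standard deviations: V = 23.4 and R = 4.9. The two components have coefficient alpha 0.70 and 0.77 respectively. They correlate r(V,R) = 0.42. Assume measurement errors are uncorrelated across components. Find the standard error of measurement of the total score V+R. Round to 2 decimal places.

Var(total) = 571.57 + 96.3144 = 667.884.
True-score variance = 401.78 + 96.3144 = 498.094, so reliability = 0.7458.
Error variance = 667.884 − 498.094 = 169.79; SEM = √169.79 = 13.03.

13.03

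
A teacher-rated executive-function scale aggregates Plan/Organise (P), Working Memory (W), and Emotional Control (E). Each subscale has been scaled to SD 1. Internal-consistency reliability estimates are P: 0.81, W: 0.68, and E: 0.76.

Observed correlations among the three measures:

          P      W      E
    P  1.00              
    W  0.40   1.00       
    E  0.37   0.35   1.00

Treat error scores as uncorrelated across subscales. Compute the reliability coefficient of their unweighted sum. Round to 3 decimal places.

0.857

Var(P+W+E) = 3 + 2·[0.40 + 0.37 + 0.35] = 3 + 2.24 = 5.24.
Under uncorrelated errors the observed covariances equal the true-score covariances, so only the own-variance terms attenuate.
True-score variance = [0.81 + 0.68 + 0.76] + 2.24 = 2.25 + 2.24 = 4.49.
Reliability = 4.49 / 5.24 = 0.857.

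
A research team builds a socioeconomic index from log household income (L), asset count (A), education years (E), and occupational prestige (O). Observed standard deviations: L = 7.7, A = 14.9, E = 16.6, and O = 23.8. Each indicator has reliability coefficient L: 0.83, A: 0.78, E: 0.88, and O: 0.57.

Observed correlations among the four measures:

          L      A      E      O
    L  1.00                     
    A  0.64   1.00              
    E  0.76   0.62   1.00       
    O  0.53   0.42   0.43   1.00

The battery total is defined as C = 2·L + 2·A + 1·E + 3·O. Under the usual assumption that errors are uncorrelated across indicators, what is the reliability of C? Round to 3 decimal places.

0.796

Var(C) = 2²·7.7² + 2²·14.9² + 16.6² + 3²·23.8² + 2·[4·7.7·14.9·0.64 + 2·7.7·16.6·0.76 + 6·7.7·23.8·0.53 + 2·14.9·16.6·0.62 + 6·14.9·23.8·0.42 + 3·16.6·23.8·0.43] = 6498.72 + 5561.52 = 12060.2.
Under uncorrelated errors the observed covariances equal the true-score covariances, so only the own-variance terms attenuate.
True-score variance = [2²·7.7²·0.83 + 2²·14.9²·0.78 + 16.6²·0.88 + 3²·23.8²·0.57] + 5561.52 = 4037.84 + 5561.52 = 9599.36.
Reliability = 9599.36 / 12060.2 = 0.796.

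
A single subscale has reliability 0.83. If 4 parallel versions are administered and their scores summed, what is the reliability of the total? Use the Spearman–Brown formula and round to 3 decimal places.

0.951

ρ_k = kρ / (1 + (k−1)ρ) = 4·0.83 / (1 + 3·0.83) = 3.320 / 3.490 = 0.951.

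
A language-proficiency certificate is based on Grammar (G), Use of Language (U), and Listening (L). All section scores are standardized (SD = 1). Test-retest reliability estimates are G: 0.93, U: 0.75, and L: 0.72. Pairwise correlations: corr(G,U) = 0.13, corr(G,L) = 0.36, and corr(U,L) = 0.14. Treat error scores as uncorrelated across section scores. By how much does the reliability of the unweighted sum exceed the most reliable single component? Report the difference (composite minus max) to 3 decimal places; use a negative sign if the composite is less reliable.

-0.071

Var(sum) = 3 + 1.26 = 4.26; true-score variance = 2.4 + 1.26 = 3.66; composite reliability = 0.8592.
Max component reliability = 0.9300.
Difference = 0.8592 − 0.9300 = -0.071.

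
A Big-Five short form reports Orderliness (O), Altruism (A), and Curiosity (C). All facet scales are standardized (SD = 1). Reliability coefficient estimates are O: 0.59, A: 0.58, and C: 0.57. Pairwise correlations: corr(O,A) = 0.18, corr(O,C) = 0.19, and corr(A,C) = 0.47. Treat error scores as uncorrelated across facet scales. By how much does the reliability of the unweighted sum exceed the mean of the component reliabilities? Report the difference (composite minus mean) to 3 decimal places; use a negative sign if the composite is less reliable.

0.151

Var(sum) = 3 + 1.68 = 4.68; true-score variance = 1.74 + 1.68 = 3.42; composite reliability = 0.7308.
Mean component reliability = 0.5800.
Difference = 0.7308 − 0.5800 = 0.151.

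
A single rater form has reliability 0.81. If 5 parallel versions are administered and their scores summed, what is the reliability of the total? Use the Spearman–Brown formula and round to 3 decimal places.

ρ_k = kρ / (1 + (k−1)ρ) = 5·0.81 / (1 + 4·0.81) = 4.050 / 4.240 = 0.955.

0.955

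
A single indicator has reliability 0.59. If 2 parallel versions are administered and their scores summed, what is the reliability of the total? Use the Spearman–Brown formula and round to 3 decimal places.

ρ_k = kρ / (1 + (k−1)ρ) = 2·0.59 / (1 + 1·0.59) = 1.180 / 1.590 = 0.742.

0.742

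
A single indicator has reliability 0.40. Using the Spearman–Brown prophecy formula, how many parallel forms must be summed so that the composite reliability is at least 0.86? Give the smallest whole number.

k ≥ ρ*(1−ρ₁)/(ρ₁(1−ρ*)) = 0.86·0.60 / (0.40·0.14) = 9.214.
Smallest integer k = 10.

10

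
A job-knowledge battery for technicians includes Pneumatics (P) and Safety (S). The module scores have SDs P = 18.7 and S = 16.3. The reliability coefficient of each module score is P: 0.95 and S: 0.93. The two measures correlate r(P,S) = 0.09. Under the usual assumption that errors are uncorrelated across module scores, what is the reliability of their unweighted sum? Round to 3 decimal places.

Var(P+S) = 18.7² + 16.3² + 2·[18.7·16.3·0.09] = 615.38 + 54.8658 = 670.246.
With uncorrelated errors the cross-covariances are all true-score covariance, so they carry over unchanged; only the diagonal terms shrink to ρᵢσᵢ².
True-score variance = [18.7²·0.95 + 16.3²·0.93] + 54.8658 = 579.297 + 54.8658 = 634.163.
Reliability = 634.163 / 670.246 = 0.946.

0.946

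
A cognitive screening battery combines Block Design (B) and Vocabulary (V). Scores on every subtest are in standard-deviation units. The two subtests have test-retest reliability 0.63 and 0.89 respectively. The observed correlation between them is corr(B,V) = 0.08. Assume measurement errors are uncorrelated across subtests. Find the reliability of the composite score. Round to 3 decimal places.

0.778

Var(B+V) = 2 + 2·[0.08] = 2 + 0.16 = 2.16.
With uncorrelated errors the cross-covariances are all true-score covariance, so they carry over unchanged; only the diagonal terms shrink to ρᵢσᵢ².
True-score variance = [0.63 + 0.89] + 0.16 = 1.52 + 0.16 = 1.68.
Reliability = 1.68 / 2.16 = 0.778.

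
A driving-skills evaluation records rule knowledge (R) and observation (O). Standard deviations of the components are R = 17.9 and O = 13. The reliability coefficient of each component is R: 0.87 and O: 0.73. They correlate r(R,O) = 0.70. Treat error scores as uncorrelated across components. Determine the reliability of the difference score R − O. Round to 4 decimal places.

0.4666

Var(R−O) = 17.9² + 13² − 2·17.9·13·0.70 = 489.41 − 325.78 = 163.63.
Under uncorrelated errors the observed covariances equal the true-score covariances, so only the own-variance terms attenuate.
True-score variance = [17.9²·0.87 + 13²·0.73] − 325.78 = 402.127 − 325.78 = 76.3467.
Reliability = 76.3467 / 163.63 = 0.4666.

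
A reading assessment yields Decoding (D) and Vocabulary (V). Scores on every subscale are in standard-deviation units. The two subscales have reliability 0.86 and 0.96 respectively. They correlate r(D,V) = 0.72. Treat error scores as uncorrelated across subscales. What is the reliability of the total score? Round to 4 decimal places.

Var(D+V) = 2 + 2·[0.72] = 2 + 1.44 = 3.44.
Under uncorrelated errors the observed covariances equal the true-score covariances, so only the own-variance terms attenuate.
True-score variance = [0.86 + 0.96] + 1.44 = 1.82 + 1.44 = 3.26.
Reliability = 3.26 / 3.44 = 0.9477.

0.9477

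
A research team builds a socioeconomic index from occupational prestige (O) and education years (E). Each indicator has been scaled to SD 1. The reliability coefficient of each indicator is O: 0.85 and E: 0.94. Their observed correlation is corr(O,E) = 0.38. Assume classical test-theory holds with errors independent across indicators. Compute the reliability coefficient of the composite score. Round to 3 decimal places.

Var(O+E) = 2 + 2·[0.38] = 2 + 0.76 = 2.76.
Under uncorrelated errors the observed covariances equal the true-score covariances, so only the own-variance terms attenuate.
True-score variance = [0.85 + 0.94] + 0.76 = 1.79 + 0.76 = 2.55.
Reliability = 2.55 / 2.76 = 0.924.

0.924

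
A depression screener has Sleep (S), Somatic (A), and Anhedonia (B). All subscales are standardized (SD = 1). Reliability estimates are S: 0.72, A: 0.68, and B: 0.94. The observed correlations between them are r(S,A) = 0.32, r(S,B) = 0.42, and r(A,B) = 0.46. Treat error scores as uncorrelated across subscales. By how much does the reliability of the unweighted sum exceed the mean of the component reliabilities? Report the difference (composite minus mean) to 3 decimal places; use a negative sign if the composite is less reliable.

Var(sum) = 3 + 2.4 = 5.4; true-score variance = 2.34 + 2.4 = 4.74; composite reliability = 0.8778.
Mean component reliability = 0.7800.
Difference = 0.8778 − 0.7800 = 0.098.

0.098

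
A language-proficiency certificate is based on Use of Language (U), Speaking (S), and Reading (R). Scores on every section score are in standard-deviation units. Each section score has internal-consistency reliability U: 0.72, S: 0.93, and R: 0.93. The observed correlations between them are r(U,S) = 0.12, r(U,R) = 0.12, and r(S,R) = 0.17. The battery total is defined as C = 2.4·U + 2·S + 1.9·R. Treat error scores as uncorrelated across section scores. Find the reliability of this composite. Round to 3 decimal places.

Var(C) = 2.4² + 2² + 1.9² + 2·[4.8·0.12 + 4.56·0.12 + 3.8·0.17] = 13.37 + 3.5384 = 16.9084.
Because errors are independent across components, Cov(Tᵢ,Tⱼ) = Cov(Xᵢ,Xⱼ); the off-diagonal part of the true-score variance is the same as above.
True-score variance = [2.4²·0.72 + 2²·0.93 + 1.9²·0.93] + 3.5384 = 11.2245 + 3.5384 = 14.7629.
Reliability = 14.7629 / 16.9084 = 0.873.

0.873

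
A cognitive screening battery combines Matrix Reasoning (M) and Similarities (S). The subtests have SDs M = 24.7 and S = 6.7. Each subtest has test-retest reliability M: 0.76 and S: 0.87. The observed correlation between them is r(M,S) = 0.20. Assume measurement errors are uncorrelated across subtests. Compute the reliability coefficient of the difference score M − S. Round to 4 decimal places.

0.7414

Var(M−S) = 24.7² + 6.7² − 2·24.7·6.7·0.20 = 654.98 − 66.196 = 588.784.
With uncorrelated errors the cross-covariances are all true-score covariance, so they carry over unchanged; only the diagonal terms shrink to ρᵢσᵢ².
True-score variance = [24.7²·0.76 + 6.7²·0.87] − 66.196 = 502.723 − 66.196 = 436.527.
Reliability = 436.527 / 588.784 = 0.7414.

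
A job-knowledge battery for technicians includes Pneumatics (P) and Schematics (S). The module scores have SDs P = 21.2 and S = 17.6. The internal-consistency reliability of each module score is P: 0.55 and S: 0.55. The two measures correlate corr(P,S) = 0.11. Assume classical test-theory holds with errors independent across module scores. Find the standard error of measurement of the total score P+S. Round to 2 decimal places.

Var(total) = 759.2 + 82.0864 = 841.286.
True-score variance = 417.56 + 82.0864 = 499.646, so reliability = 0.5939.
Error variance = 841.286 − 499.646 = 341.64; SEM = √341.64 = 18.48.

18.48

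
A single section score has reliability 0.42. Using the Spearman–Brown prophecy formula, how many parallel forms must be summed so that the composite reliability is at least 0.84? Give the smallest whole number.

8

k ≥ ρ*(1−ρ₁)/(ρ₁(1−ρ*)) = 0.84·0.58 / (0.42·0.16) = 7.250.
Smallest integer k = 8.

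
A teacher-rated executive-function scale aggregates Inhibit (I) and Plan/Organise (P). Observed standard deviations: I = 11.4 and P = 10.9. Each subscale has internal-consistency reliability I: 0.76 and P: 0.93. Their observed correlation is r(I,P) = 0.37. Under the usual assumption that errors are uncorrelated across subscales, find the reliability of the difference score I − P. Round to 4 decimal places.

Var(I−P) = 11.4² + 10.9² − 2·11.4·10.9·0.37 = 248.77 − 91.9524 = 156.818.
Because errors are independent across components, Cov(Tᵢ,Tⱼ) = Cov(Xᵢ,Xⱼ); the off-diagonal part of the true-score variance is the same as above.
True-score variance = [11.4²·0.76 + 10.9²·0.93] − 91.9524 = 209.263 − 91.9524 = 117.311.
Reliability = 117.311 / 156.818 = 0.7481.

0.7481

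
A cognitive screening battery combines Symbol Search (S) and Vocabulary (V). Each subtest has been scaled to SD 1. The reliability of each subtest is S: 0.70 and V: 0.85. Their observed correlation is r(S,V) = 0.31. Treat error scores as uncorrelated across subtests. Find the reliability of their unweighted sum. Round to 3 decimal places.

Var(S+V) = 2 + 2·[0.31] = 2 + 0.62 = 2.62.
Under uncorrelated errors the observed covariances equal the true-score covariances, so only the own-variance terms attenuate.
True-score variance = [0.70 + 0.85] + 0.62 = 1.55 + 0.62 = 2.17.
Reliability = 2.17 / 2.62 = 0.828.

0.828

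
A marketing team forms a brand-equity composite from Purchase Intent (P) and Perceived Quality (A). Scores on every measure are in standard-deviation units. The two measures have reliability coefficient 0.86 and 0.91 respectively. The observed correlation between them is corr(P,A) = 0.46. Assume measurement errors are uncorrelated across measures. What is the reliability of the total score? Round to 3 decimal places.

Var(P+A) = 2 + 2·[0.46] = 2 + 0.92 = 2.92.
Under uncorrelated errors the observed covariances equal the true-score covariances, so only the own-variance terms attenuate.
True-score variance = [0.86 + 0.91] + 0.92 = 1.77 + 0.92 = 2.69.
Reliability = 2.69 / 2.92 = 0.921.

0.921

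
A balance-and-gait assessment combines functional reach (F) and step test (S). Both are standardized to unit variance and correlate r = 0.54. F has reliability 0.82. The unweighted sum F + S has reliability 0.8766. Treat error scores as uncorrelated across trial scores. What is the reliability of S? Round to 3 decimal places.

0.800

Var(F+S) = 2 + 2·0.54 = 3.080.
True-score variance = ρ_F + ρ_S + 2·0.54, so 0.8766 = (0.82 + ρ_S + 1.08) / 3.080.
ρ_S = 0.8766·3.080 − 0.82 − 1.08 = 0.800.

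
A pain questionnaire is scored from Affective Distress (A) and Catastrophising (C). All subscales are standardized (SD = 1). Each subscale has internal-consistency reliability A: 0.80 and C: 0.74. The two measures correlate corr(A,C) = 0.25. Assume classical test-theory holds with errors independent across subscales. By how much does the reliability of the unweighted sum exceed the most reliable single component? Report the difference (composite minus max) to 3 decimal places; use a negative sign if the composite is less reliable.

Var(sum) = 2 + 0.5 = 2.5; true-score variance = 1.54 + 0.5 = 2.04; composite reliability = 0.8160.
Max component reliability = 0.8000.
Difference = 0.8160 − 0.8000 = 0.016.

0.016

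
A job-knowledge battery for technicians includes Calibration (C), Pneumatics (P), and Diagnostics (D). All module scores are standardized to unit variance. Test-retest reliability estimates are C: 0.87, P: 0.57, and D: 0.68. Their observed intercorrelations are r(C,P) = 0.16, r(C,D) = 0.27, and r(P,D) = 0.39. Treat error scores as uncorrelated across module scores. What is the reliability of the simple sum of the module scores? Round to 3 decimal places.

Var(C+P+D) = 3 + 2·[0.16 + 0.27 + 0.39] = 3 + 1.64 = 4.64.
With uncorrelated errors the cross-covariances are all true-score covariance, so they carry over unchanged; only the diagonal terms shrink to ρᵢσᵢ².
True-score variance = [0.87 + 0.57 + 0.68] + 1.64 = 2.12 + 1.64 = 3.76.
Reliability = 3.76 / 4.64 = 0.810.

0.810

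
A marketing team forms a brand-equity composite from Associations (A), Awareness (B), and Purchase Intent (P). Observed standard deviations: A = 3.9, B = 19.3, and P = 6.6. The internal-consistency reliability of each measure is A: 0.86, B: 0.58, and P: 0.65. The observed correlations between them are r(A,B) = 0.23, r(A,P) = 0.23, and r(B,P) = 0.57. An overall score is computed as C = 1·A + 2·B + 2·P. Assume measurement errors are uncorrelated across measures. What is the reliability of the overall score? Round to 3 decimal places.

Var(C) = 3.9² + 2²·19.3² + 2²·6.6² + 2·[2·3.9·19.3·0.23 + 2·3.9·6.6·0.23 + 4·19.3·6.6·0.57] = 1679.41 + 673.782 = 2353.19.
With uncorrelated errors the cross-covariances are all true-score covariance, so they carry over unchanged; only the diagonal terms shrink to ρᵢσᵢ².
True-score variance = [3.9²·0.86 + 2²·19.3²·0.58 + 2²·6.6²·0.65] + 673.782 = 990.513 + 673.782 = 1664.3.
Reliability = 1664.3 / 2353.19 = 0.707.

0.707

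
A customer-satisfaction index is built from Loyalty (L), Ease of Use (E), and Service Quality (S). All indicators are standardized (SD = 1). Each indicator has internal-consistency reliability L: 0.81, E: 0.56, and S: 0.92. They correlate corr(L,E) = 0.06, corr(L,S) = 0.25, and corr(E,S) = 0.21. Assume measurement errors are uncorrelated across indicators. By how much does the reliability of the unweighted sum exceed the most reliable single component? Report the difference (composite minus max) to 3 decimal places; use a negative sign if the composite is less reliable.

-0.096

Var(sum) = 3 + 1.04 = 4.04; true-score variance = 2.29 + 1.04 = 3.33; composite reliability = 0.8243.
Max component reliability = 0.9200.
Difference = 0.8243 − 0.9200 = -0.096.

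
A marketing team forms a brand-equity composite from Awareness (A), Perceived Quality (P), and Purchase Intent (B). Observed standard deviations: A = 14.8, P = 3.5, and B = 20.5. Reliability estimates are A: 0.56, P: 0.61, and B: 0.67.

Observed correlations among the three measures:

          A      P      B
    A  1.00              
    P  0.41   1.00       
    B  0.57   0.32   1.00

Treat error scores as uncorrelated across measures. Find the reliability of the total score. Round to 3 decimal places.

0.779

Var(A+P+B) = 14.8² + 3.5² + 20.5² + 2·[14.8·3.5·0.41 + 14.8·20.5·0.57 + 3.5·20.5·0.32] = 651.54 + 434.272 = 1085.81.
With uncorrelated errors the cross-covariances are all true-score covariance, so they carry over unchanged; only the diagonal terms shrink to ρᵢσᵢ².
True-score variance = [14.8²·0.56 + 3.5²·0.61 + 20.5²·0.67] + 434.272 = 411.702 + 434.272 = 845.974.
Reliability = 845.974 / 1085.81 = 0.779.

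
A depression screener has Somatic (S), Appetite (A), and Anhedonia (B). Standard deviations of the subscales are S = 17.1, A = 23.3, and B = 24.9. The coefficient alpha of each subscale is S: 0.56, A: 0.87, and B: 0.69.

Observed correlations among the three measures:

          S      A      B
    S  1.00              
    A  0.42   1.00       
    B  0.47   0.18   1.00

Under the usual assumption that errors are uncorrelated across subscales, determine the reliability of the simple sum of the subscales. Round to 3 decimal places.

Var(S+A+B) = 17.1² + 23.3² + 24.9² + 2·[17.1·23.3·0.42 + 17.1·24.9·0.47 + 23.3·24.9·0.18] = 1455.31 + 943.785 = 2399.09.
Under uncorrelated errors the observed covariances equal the true-score covariances, so only the own-variance terms attenuate.
True-score variance = [17.1²·0.56 + 23.3²·0.87 + 24.9²·0.69] + 943.785 = 1063.87 + 943.785 = 2007.66.
Reliability = 2007.66 / 2399.09 = 0.837.

0.837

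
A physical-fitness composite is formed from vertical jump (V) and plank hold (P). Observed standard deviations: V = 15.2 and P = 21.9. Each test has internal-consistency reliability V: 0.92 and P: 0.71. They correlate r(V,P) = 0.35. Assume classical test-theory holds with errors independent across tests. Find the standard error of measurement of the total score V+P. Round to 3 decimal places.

12.553

Var(total) = 710.65 + 233.016 = 943.666.
True-score variance = 553.08 + 233.016 = 786.096, so reliability = 0.8330.
Error variance = 943.666 − 786.096 = 157.57; SEM = √157.57 = 12.553.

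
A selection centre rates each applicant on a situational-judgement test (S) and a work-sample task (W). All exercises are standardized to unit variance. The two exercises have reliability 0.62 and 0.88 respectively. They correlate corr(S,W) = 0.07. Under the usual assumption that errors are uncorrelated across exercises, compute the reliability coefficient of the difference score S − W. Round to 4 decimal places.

Var(S−W) = 1 + 1 − 2·0.07 = 2 − 0.14 = 1.86.
Because errors are independent across components, Cov(Tᵢ,Tⱼ) = Cov(Xᵢ,Xⱼ); the off-diagonal part of the true-score variance is the same as above.
True-score variance = [0.62 + 0.88] − 0.14 = 1.5 − 0.14 = 1.36.
Reliability = 1.36 / 1.86 = 0.7312.

0.7312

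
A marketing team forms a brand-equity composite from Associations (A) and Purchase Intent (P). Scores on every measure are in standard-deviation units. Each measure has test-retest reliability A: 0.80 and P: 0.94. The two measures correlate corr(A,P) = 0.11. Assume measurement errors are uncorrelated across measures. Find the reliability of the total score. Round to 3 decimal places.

Var(A+P) = 2 + 2·[0.11] = 2 + 0.22 = 2.22.
With uncorrelated errors the cross-covariances are all true-score covariance, so they carry over unchanged; only the diagonal terms shrink to ρᵢσᵢ².
True-score variance = [0.80 + 0.94] + 0.22 = 1.74 + 0.22 = 1.96.
Reliability = 1.96 / 2.22 = 0.883.

0.883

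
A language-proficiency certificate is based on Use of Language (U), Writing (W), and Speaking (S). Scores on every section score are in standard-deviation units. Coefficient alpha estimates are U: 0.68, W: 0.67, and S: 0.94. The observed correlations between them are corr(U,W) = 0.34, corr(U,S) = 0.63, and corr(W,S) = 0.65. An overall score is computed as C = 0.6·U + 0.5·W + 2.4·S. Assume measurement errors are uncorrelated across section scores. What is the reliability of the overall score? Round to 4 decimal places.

Var(C) = 0.6² + 0.5² + 2.4² + 2·[0.3·0.34 + 1.44·0.63 + 1.2·0.65] = 6.37 + 3.5784 = 9.9484.
Because errors are independent across components, Cov(Tᵢ,Tⱼ) = Cov(Xᵢ,Xⱼ); the off-diagonal part of the true-score variance is the same as above.
True-score variance = [0.6²·0.68 + 0.5²·0.67 + 2.4²·0.94] + 3.5784 = 5.8267 + 3.5784 = 9.4051.
Reliability = 9.4051 / 9.9484 = 0.9454.

0.9454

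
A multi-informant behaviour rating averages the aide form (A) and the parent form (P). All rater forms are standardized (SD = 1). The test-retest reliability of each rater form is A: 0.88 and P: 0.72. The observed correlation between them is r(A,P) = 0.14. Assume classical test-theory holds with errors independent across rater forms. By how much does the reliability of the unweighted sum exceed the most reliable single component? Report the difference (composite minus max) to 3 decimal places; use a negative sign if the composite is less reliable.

Var(sum) = 2 + 0.28 = 2.28; true-score variance = 1.6 + 0.28 = 1.88; composite reliability = 0.8246.
Max component reliability = 0.8800.
Difference = 0.8246 − 0.8800 = -0.055.

-0.055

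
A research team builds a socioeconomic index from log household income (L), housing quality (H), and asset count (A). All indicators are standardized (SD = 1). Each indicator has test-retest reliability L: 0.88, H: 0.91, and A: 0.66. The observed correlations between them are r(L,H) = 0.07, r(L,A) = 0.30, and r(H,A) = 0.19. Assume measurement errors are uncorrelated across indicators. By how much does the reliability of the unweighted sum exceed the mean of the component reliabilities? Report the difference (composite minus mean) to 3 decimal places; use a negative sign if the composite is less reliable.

0.050

Var(sum) = 3 + 1.12 = 4.12; true-score variance = 2.45 + 1.12 = 3.57; composite reliability = 0.8665.
Mean component reliability = 0.8167.
Difference = 0.8665 − 0.8167 = 0.050.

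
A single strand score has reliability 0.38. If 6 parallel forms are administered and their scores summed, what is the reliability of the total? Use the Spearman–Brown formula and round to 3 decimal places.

ρ_k = kρ / (1 + (k−1)ρ) = 6·0.38 / (1 + 5·0.38) = 2.280 / 2.900 = 0.786.

0.786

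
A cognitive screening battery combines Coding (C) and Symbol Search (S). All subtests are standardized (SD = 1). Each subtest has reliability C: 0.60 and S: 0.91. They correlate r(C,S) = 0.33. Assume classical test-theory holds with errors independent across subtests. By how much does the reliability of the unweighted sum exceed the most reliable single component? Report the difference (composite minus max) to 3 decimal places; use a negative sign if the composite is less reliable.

Var(sum) = 2 + 0.66 = 2.66; true-score variance = 1.51 + 0.66 = 2.17; composite reliability = 0.8158.
Max component reliability = 0.9100.
Difference = 0.8158 − 0.9100 = -0.094.

-0.094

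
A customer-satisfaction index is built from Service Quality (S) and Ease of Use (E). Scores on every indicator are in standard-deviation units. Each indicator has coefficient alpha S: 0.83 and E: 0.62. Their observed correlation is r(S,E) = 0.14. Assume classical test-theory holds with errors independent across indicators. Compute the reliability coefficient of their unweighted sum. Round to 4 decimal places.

Var(S+E) = 2 + 2·[0.14] = 2 + 0.28 = 2.28.
Because errors are independent across components, Cov(Tᵢ,Tⱼ) = Cov(Xᵢ,Xⱼ); the off-diagonal part of the true-score variance is the same as above.
True-score variance = [0.83 + 0.62] + 0.28 = 1.45 + 0.28 = 1.73.
Reliability = 1.73 / 2.28 = 0.7588.

0.7588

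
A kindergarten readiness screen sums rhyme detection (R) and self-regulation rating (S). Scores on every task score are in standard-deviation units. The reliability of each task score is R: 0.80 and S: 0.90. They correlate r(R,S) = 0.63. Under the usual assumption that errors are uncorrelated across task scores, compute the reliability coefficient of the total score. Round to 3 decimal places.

0.908

Var(R+S) = 2 + 2·[0.63] = 2 + 1.26 = 3.26.
Under uncorrelated errors the observed covariances equal the true-score covariances, so only the own-variance terms attenuate.
True-score variance = [0.80 + 0.90] + 1.26 = 1.7 + 1.26 = 2.96.
Reliability = 2.96 / 3.26 = 0.908.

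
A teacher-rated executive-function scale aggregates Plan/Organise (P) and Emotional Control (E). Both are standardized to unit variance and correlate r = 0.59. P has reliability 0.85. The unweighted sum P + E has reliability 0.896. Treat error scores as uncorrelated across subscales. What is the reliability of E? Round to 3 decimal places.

Var(P+E) = 2 + 2·0.59 = 3.180.
True-score variance = ρ_P + ρ_E + 2·0.59, so 0.896 = (0.85 + ρ_E + 1.18) / 3.180.
ρ_E = 0.896·3.180 − 0.85 − 1.18 = 0.819.

0.819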